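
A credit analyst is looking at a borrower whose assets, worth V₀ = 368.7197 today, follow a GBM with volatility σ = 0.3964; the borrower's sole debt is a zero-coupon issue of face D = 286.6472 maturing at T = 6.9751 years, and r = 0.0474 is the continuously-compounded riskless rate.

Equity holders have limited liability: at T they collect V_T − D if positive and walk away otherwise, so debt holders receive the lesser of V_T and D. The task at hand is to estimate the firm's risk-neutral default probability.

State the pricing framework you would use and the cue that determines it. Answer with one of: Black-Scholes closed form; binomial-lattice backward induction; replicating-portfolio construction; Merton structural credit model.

Key observation: the question is about default risk generated by asset-value dynamics against a debt face of 286.6472 — the structural framework prices exactly that.

framework: Merton structural credit model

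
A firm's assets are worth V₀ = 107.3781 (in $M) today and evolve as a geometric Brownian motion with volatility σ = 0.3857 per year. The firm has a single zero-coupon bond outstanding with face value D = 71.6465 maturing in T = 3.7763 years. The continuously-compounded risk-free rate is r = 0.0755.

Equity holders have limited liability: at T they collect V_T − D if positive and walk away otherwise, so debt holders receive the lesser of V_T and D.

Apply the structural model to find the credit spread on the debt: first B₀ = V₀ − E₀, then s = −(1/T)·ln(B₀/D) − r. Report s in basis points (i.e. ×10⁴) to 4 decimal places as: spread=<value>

spread=273.2998

Work the structural quantities from V₀ = 107.3781 against face 71.6465:
d₁ = [ln(V₀/D) + (r + σ²/2)T] / (σ√T)
   = [ln(107.3781/71.6465) + (0.0755 + 0.5·0.3857²)·3.7763] / (0.3857·√3.7763)
   = [0.404612 + 0.566000] / 0.749519 = 1.294979
d₂ = d₁ − σ√T = 1.294979 − 0.749519 = 0.545460
N(d₁) = 0.902336,  N(d₂) = 0.707281,  e^(−rT) = 0.751931
E₀ = V₀·N(d₁) − D·e^(−rT)·N(d₂)
   = 107.3781·0.902336 − 71.6465·0.751931·0.707281 = 58.787629
B₀ = V₀ − E₀ = 107.3781 − 58.787629 = 48.590471
spread = −(1/T)·ln(B₀/D) − r = −(1/3.7763)·ln(48.590471/71.6465) − 0.0755 = 0.02732998
in basis points: 0.02732998 × 10⁴ = 273.2998 bp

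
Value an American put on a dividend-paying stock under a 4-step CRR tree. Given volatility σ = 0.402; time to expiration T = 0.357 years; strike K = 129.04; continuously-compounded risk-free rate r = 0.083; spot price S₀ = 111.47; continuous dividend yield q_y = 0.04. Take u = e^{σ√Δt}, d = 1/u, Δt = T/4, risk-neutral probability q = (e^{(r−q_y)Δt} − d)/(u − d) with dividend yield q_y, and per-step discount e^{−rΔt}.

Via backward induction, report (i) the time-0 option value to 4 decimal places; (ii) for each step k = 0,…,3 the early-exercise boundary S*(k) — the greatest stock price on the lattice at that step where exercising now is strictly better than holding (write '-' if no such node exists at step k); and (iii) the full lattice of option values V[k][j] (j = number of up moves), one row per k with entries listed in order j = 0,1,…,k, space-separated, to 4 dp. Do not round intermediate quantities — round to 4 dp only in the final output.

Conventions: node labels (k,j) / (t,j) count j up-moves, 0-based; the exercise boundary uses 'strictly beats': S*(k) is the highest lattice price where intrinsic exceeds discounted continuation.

params: Δt=0.08925 u=1.12761 d=0.88683 q=0.48598 e^(-rΔt)=0.99262
t_4 payoffs: 60.0908 41.3715 17.5700 0.0000 0.0000
t_3: node(3,0) S=77.7475 payoff=51.2925 vs cont=50.6172 → 51.2925 [stop]  node(3,1) S=98.8555 payoff=30.1845 vs cont=29.5844 → 30.1845 [stop]  node(3,2) S=125.6942 payoff=3.3458 vs cont=8.9646 → 8.9646 [wait]  node(3,3) S=159.8195 payoff=0.0000 vs cont=0.0000 → 0.0000 [wait]  ⇒ S*(3)=98.8555
t_2: node(2,0) S=87.6685 payoff=41.3715 vs cont=40.7316 → 41.3715 [stop]  node(2,1) S=111.4700 payoff=17.5700 vs cont=19.7254 → 19.7254 [wait]  node(2,2) S=141.7335 payoff=0.0000 vs cont=4.5740 → 4.5740 [wait]  ⇒ S*(2)=87.6685
t_1: node(1,0) S=98.8555 payoff=30.1845 vs cont=30.6242 → 30.6242 [wait]  node(1,1) S=125.6942 payoff=3.3458 vs cont=12.2708 → 12.2708 [wait]  ⇒ S*(1)=-
t_0: node(0,0) S=111.4700 payoff=17.5700 vs cont=21.5446 → 21.5446 [wait]  ⇒ S*(0)=-

price = 21.5446
boundary = - - 87.6685 98.8555
tree:
21.5446
30.6242 12.2708
41.3715 19.7254 4.5740
51.2925 30.1845 8.9646 0.0000
60.0908 41.3715 17.5700 0.0000 0.0000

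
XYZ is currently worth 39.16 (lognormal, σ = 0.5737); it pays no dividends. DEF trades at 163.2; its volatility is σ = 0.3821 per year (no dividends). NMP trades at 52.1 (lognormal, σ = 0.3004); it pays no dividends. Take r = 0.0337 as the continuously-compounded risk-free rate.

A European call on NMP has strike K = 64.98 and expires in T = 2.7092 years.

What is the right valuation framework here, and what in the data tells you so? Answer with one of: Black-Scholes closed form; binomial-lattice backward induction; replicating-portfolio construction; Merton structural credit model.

framework: Black-Scholes closed form

Key observation: everything needed for the exact continuous-time valuation of the European call on NMP (strike 64.98) is given, and no feature rules the closed form out.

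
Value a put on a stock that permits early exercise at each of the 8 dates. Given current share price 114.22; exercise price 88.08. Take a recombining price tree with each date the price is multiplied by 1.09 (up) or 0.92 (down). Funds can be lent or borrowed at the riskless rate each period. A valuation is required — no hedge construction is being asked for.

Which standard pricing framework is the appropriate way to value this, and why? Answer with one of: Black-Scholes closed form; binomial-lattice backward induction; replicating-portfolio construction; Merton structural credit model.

framework: binomial-lattice backward induction

Key observation: early exercise of the strike-88.08 put must be checked at each of the 8 dates (spot 114.22), which forces a node-by-node comparison of intrinsic and continuation value backward from expiry.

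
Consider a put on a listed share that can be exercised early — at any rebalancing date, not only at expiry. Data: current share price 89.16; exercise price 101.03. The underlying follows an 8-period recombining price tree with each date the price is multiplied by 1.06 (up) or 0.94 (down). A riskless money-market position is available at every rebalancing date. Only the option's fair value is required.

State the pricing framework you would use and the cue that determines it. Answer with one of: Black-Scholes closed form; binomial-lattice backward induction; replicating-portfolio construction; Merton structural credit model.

framework: binomial-lattice backward induction

Key observation: the defining feature is the embedded early-exercise option across 8 discrete dates on the spot-89.16 tree; pricing the strike-101.03 put means working backward with an exercise test at every node.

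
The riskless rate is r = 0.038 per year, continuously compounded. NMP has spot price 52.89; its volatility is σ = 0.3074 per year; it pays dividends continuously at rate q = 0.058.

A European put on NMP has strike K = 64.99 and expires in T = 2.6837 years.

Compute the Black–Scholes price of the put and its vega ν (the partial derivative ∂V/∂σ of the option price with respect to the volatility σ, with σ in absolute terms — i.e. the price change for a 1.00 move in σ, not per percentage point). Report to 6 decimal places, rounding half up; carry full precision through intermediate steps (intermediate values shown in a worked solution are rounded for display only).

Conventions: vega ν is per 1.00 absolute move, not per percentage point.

σ√T = 0.3074·√2.6837 = 0.503583
d₁ = (ln(S/K) + (r−q+σ²/2)T) / (σ√T) = (ln(52.89/64.99) + (0.038−0.058+0.3074²/2)·2.6837) / 0.503583 = (-0.206019 + 0.073124) / 0.503583 = -0.263900
d₂ = d₁ − σ√T = -0.263900 − 0.503583 = -0.767482
e^{−rT} = 0.903047
e^{−qT} = 0.855855
N(−d₁) = 0.604071,  N(−d₂) = 0.778603
Put price V = K·e^{−rT}·N(−d₂) − S·e^{−qT}·N(−d₁) = 45.695433 − 27.343991 = 18.351442
φ(d₁) = (1/√(2π))·e^{−d₁²/2} = 0.385290
ν = S·e^{−qT}·φ(d₁)·√T = 28.571161

price = 18.351442
ν = 28.571161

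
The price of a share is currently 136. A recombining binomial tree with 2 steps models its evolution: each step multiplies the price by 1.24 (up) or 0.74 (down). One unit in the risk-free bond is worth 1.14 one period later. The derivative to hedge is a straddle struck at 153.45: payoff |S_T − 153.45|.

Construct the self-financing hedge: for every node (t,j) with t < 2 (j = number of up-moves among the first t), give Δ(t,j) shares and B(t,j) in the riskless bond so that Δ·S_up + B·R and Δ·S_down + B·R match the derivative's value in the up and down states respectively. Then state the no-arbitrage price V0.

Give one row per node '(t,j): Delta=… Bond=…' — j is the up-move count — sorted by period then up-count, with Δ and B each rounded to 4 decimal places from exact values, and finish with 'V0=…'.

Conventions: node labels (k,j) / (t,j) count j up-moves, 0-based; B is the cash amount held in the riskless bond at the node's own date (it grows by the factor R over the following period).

(0,0): Delta=0.1489 Bond=16.6502
(1,0): Delta=-1.0000 Bond=134.6053
(1,1): Delta=0.3203 Bond=-9.9248
V0=36.8989

Arbitrage-free pricing uses the up-move probability p* = (R−d)/(u−d) = 0.8000, discounting each step at R = 1.14.
At maturity the claim pays: V(2,0)=78.9764, V(2,1)=28.6564, V(2,2)=55.6636
(1,0): S=100.6400. Δ = (V_up−V_dn)/(S_up−S_dn) = (28.6564−78.9764)/(124.7936−74.4736) = -1.0000. V = [p*·28.6564 + (1−p*)·78.9764]/1.14 = 33.9653. B = V − Δ·S = 134.6053.
(1,1): S=168.6400. Δ = (V_up−V_dn)/(S_up−S_dn) = (55.6636−28.6564)/(209.1136−124.7936) = 0.3203. V = [p*·55.6636 + (1−p*)·28.6564]/1.14 = 44.0896. B = V − Δ·S = -9.9248.
(0,0): S=136.0000. Δ = (V_up−V_dn)/(S_up−S_dn) = (44.0896−33.9653)/(168.6400−100.6400) = 0.1489. V = [p*·44.0896 + (1−p*)·33.9653]/1.14 = 36.8989. B = V − Δ·S = 16.6502.
Sanity check at the root: Δ(0,0)·S0 + B(0,0) reproduces V0 = 36.8989.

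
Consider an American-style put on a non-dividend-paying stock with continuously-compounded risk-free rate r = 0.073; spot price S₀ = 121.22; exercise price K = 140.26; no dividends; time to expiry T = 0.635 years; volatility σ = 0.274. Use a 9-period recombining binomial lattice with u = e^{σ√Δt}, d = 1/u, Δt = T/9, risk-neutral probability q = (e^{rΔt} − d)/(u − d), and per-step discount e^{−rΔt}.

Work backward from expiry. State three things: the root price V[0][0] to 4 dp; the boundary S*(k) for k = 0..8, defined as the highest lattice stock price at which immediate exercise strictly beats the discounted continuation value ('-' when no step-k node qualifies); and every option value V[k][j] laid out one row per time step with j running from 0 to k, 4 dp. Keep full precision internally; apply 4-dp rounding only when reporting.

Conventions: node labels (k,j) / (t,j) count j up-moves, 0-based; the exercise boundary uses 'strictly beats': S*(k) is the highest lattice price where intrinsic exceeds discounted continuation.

price = 20.6416
boundary = - 112.7109 104.7992 112.7109 104.7992 112.7109 104.7992 112.7109 121.2200
tree:
20.6416
27.5491 14.4011
35.4608 20.2454 9.0906
42.8173 27.5491 13.6312 4.9438
49.6573 35.4608 19.7591 8.0482 2.0958
56.0172 42.8173 27.5491 12.6861 3.8002 0.5261
61.9306 49.6573 35.4608 19.1940 6.7390 1.0954 0.0000
67.4290 56.0172 42.8173 27.5491 11.5881 2.2808 0.0000 0.0000
72.5414 61.9306 49.6573 35.4608 19.0400 4.7491 0.0000 0.0000 0.0000
77.2949 67.4290 56.0172 42.8173 27.5491 9.8885 0.0000 0.0000 0.0000 0.0000

params: Δt=0.07056 u=1.07549 d=0.92980 q=0.51726 e^(-rΔt)=0.99486
t_9 payoffs: 77.2949 67.4290 56.0172 42.8173 27.5491 9.8885 0.0000 0.0000 0.0000 0.0000
t_8: node(8,0) S=67.7186 payoff=72.5414 vs cont=71.8208 → 72.5414 [stop]  node(8,1) S=78.3294 payoff=61.9306 vs cont=61.2100 → 61.9306 [stop]  node(8,2) S=90.6027 payoff=49.6573 vs cont=48.9367 → 49.6573 [stop]  node(8,3) S=104.7992 payoff=35.4608 vs cont=34.7403 → 35.4608 [stop]  node(8,4) S=121.2200 payoff=19.0400 vs cont=18.3194 → 19.0400 [stop]  node(8,5) S=140.2138 payoff=0.0462 vs cont=4.7491 → 4.7491 [wait]  node(8,6) S=162.1837 payoff=0.0000 vs cont=0.0000 → 0.0000 [wait]  node(8,7) S=187.5961 payoff=0.0000 vs cont=0.0000 → 0.0000 [wait]  node(8,8) S=216.9903 payoff=0.0000 vs cont=0.0000 → 0.0000 [wait]  ⇒ S*(8)=121.2200
t_7: node(7,0) S=72.8310 payoff=67.4290 vs cont=66.7084 → 67.4290 [stop]  node(7,1) S=84.2428 payoff=56.0172 vs cont=55.2966 → 56.0172 [stop]  node(7,2) S=97.4427 payoff=42.8173 vs cont=42.0967 → 42.8173 [stop]  node(7,3) S=112.7109 payoff=27.5491 vs cont=26.8285 → 27.5491 [stop]  node(7,4) S=130.3715 payoff=9.8885 vs cont=11.5881 → 11.5881 [wait]  node(7,5) S=150.7992 payoff=0.0000 vs cont=2.2808 → 2.2808 [wait]  node(7,6) S=174.4277 payoff=0.0000 vs cont=0.0000 → 0.0000 [wait]  node(7,7) S=201.7586 payoff=0.0000 vs cont=0.0000 → 0.0000 [wait]  ⇒ S*(7)=112.7109
t_6: node(6,0) S=78.3294 payoff=61.9306 vs cont=61.2100 → 61.9306 [stop]  node(6,1) S=90.6027 payoff=49.6573 vs cont=48.9367 → 49.6573 [stop]  node(6,2) S=104.7992 payoff=35.4608 vs cont=34.7403 → 35.4608 [stop]  node(6,3) S=121.2200 payoff=19.0400 vs cont=19.1940 → 19.1940 [wait]  node(6,4) S=140.2138 payoff=0.0462 vs cont=6.7390 → 6.7390 [wait]  node(6,5) S=162.1837 payoff=0.0000 vs cont=1.0954 → 1.0954 [wait]  node(6,6) S=187.5961 payoff=0.0000 vs cont=0.0000 → 0.0000 [wait]  ⇒ S*(6)=104.7992
t_5: node(5,0) S=84.2428 payoff=56.0172 vs cont=55.2966 → 56.0172 [stop]  node(5,1) S=97.4427 payoff=42.8173 vs cont=42.0967 → 42.8173 [stop]  node(5,2) S=112.7109 payoff=27.5491 vs cont=26.9078 → 27.5491 [stop]  node(5,3) S=130.3715 payoff=9.8885 vs cont=12.6861 → 12.6861 [wait]  node(5,4) S=150.7992 payoff=0.0000 vs cont=3.8002 → 3.8002 [wait]  node(5,5) S=174.4277 payoff=0.0000 vs cont=0.5261 → 0.5261 [wait]  ⇒ S*(5)=112.7109
t_4: node(4,0) S=90.6027 payoff=49.6573 vs cont=48.9367 → 49.6573 [stop]  node(4,1) S=104.7992 payoff=35.4608 vs cont=34.7403 → 35.4608 [stop]  node(4,2) S=121.2200 payoff=19.0400 vs cont=19.7591 → 19.7591 [wait]  node(4,3) S=140.2138 payoff=0.0462 vs cont=8.0482 → 8.0482 [wait]  node(4,4) S=162.1837 payoff=0.0000 vs cont=2.0958 → 2.0958 [wait]  ⇒ S*(4)=104.7992
t_3: node(3,0) S=97.4427 payoff=42.8173 vs cont=42.0967 → 42.8173 [stop]  node(3,1) S=112.7109 payoff=27.5491 vs cont=27.1985 → 27.5491 [stop]  node(3,2) S=130.3715 payoff=9.8885 vs cont=13.6312 → 13.6312 [wait]  node(3,3) S=150.7992 payoff=0.0000 vs cont=4.9438 → 4.9438 [wait]  ⇒ S*(3)=112.7109
t_2: node(2,0) S=104.7992 payoff=35.4608 vs cont=34.7403 → 35.4608 [stop]  node(2,1) S=121.2200 payoff=19.0400 vs cont=20.2454 → 20.2454 [wait]  node(2,2) S=140.2138 payoff=0.0462 vs cont=9.0906 → 9.0906 [wait]  ⇒ S*(2)=104.7992
t_1: node(1,0) S=112.7109 payoff=27.5491 vs cont=27.4488 → 27.5491 [stop]  node(1,1) S=130.3715 payoff=9.8885 vs cont=14.4011 → 14.4011 [wait]  ⇒ S*(1)=112.7109
t_0: node(0,0) S=121.2200 payoff=19.0400 vs cont=20.6416 → 20.6416 [wait]  ⇒ S*(0)=-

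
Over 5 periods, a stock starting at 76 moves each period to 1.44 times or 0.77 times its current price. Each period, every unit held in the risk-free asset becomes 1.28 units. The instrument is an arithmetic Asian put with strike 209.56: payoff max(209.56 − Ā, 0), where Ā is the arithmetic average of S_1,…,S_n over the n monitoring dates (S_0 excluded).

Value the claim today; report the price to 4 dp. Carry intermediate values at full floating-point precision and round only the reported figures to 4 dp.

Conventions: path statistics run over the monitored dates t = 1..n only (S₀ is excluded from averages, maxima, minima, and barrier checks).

price = 15.4644

With p* = (R−d)/(u−d) = 0.7612, sum probability × payoff across the paths and divide by R^5.
Enumerate all 2^5 = 32 price paths (U = up ×1.44, D = down ×0.77); each path with k up-moves has probability p*^k·(1−p*)^(5−k).
DDDDD: Ā=37.1130, payoff=172.4470, prob=0.000777
UDDDD: Ā=69.4060, payoff=140.1540, prob=0.002476
DUDDD: Ā=59.2220, payoff=150.3380, prob=0.002476
UUDDD: Ā=110.7529, payoff=98.8071, prob=0.007891
DDUDD: Ā=51.3804, payoff=158.1796, prob=0.002476
UDUDD: Ā=96.0880, payoff=113.4720, prob=0.007891
DUUDD: Ā=85.9040, payoff=123.6560, prob=0.007891
UUUDD: Ā=160.6516, payoff=48.9084, prob=0.025152
DDDUD: Ā=45.3423, payoff=164.2177, prob=0.002476
UDDUD: Ā=84.7959, payoff=124.7641, prob=0.007891
DUDUD: Ā=74.6119, payoff=134.9481, prob=0.007891
UUDUD: Ā=139.5340, payoff=70.0260, prob=0.025152
DDUUD: Ā=66.7703, payoff=142.7897, prob=0.007891
UDUUD: Ā=124.8691, payoff=84.6909, prob=0.025152
DUUUD: Ā=114.6851, payoff=94.8749, prob=0.025152
UUUUD: Ā=214.4760, payoff=0.0000, prob=0.080173
DDDDU: Ā=40.6929, payoff=168.8671, prob=0.002476
UDDDU: Ā=76.1011, payoff=133.4589, prob=0.007891
DUDDU: Ā=65.9171, payoff=143.6429, prob=0.007891
UUDDU: Ā=123.2735, payoff=86.2865, prob=0.025152
DDUDU: Ā=58.0754, payoff=151.4846, prob=0.007891
UDUDU: Ā=108.6086, payoff=100.9514, prob=0.025152
DUUDU: Ā=98.4246, payoff=111.1354, prob=0.025152
UUUDU: Ā=184.0667, payoff=25.4933, prob=0.080173
DDDUU: Ā=52.0373, payoff=157.5227, prob=0.007891
UDDUU: Ā=97.3165, payoff=112.2435, prob=0.025152
DUDUU: Ā=87.1325, payoff=122.4275, prob=0.025152
UUDUU: Ā=162.9491, payoff=46.6109, prob=0.080173
DDUUU: Ā=79.2909, payoff=130.2691, prob=0.025152
UDUUU: Ā=148.2842, payoff=61.2758, prob=0.080173
DUUUU: Ā=138.1002, payoff=71.4598, prob=0.080173
UUUUU: Ā=258.2653, payoff=0.0000, prob=0.255551
Price = Σ prob·payoff / R^5 = 53.135408 / 3.435974 = 15.4644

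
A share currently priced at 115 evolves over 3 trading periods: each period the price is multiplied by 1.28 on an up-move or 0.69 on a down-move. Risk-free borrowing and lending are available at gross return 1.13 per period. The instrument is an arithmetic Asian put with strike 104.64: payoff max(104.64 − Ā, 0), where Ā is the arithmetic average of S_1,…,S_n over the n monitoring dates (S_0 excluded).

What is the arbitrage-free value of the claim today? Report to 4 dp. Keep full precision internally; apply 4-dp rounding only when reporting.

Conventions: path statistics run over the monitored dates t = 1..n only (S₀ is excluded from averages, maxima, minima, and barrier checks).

With p* = (R−d)/(u−d) = 0.7458, sum probability × payoff across the paths and divide by R^3.
Enumerate all 2^3 = 8 price paths (U = up ×1.28, D = down ×0.69); each path with k up-moves has probability p*^k·(1−p*)^(3−k).
DDD: Ā=57.2933, payoff=47.3467, prob=0.016433
UDD: Ā=106.2833, payoff=0.0000, prob=0.048204
DUD: Ā=83.6666, payoff=20.9734, prob=0.048204
UUD: Ā=155.2077, payoff=0.0000, prob=0.141397
DDU: Ā=68.0611, payoff=36.5789, prob=0.048204
UDU: Ā=126.2583, payoff=0.0000, prob=0.141397
DUU: Ā=103.6417, payoff=0.9983, prob=0.141397
UUU: Ā=192.2628, payoff=0.0000, prob=0.414765
Price = Σ prob·payoff / R^3 = 3.693431 / 1.442897 = 2.5597

price = 2.5597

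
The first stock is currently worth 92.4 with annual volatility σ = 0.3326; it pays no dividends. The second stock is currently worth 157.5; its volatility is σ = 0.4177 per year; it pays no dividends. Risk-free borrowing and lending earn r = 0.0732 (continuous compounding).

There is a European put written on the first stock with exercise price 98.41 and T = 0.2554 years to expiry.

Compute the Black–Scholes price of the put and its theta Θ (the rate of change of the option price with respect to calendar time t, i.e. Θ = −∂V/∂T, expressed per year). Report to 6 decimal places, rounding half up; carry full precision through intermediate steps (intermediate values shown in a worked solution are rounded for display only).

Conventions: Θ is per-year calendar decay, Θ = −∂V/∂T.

price = 8.640818
Θ = -7.439494

σ√T = 0.3326·√0.2554 = 0.168086
d₁ = (ln(S/K) + (r+σ²/2)T) / (σ√T) = (ln(92.4/98.41) + (0.0732+0.3326²/2)·0.2554) / 0.168086 = (-0.063015 + 0.032822) / 0.168086 = -0.179632
d₂ = d₁ − σ√T = -0.179632 − 0.168086 = -0.347718
e^{−rT} = 0.981478
N(−d₁) = 0.571279,  N(−d₂) = 0.635974
Put price V = K·e^{−rT}·N(−d₂) − S·N(−d₁) = 61.427008 − 52.786190 = 8.640818
φ(d₁) = (1/√(2π))·e^{−d₁²/2} = 0.392557
Θ = −S·φ(d₁)·σ/(2√T) + r·K·e^{−rT}·N(−d₂) = −11.935951 + 4.496457 = -7.439494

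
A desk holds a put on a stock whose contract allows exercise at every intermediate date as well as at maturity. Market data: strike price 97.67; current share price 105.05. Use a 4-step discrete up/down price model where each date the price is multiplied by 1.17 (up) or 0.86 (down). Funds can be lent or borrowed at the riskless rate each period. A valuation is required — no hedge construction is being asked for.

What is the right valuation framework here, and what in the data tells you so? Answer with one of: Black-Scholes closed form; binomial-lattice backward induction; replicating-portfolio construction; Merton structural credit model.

Key observation: the defining feature is the embedded early-exercise option across 4 discrete dates on the spot-105.05 tree; pricing the strike-97.67 put means working backward with an exercise test at every node.

framework: binomial-lattice backward induction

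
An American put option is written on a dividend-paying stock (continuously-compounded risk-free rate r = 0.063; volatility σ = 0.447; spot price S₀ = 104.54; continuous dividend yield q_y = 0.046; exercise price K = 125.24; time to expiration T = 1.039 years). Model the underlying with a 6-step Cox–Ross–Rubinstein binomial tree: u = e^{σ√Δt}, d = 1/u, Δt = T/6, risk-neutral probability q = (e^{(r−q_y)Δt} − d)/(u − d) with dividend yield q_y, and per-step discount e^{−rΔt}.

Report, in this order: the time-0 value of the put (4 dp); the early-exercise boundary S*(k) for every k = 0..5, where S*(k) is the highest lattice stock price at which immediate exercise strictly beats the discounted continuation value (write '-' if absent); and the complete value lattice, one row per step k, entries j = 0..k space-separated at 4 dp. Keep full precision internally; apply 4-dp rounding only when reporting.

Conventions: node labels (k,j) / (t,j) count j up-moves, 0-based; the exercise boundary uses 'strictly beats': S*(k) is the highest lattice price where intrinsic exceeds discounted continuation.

price = 31.1556
boundary = - - 72.0634 59.8317 72.0634 86.7958
tree:
31.1556
41.4336 19.9037
53.1766 28.7168 10.0937
65.4083 39.9700 16.2691 3.1282
75.5639 53.1766 25.5105 5.8729 0.0000
83.9957 65.4083 38.4442 11.0258 0.0000 0.0000
90.9964 75.5639 53.1766 20.7000 0.0000 0.0000 0.0000

Δt=0.17317, u=1.20444, d=0.83026, q=0.46151, disc=e^(-rΔt)=0.98915
k=6 terminal: V=max(K-S,0) → 90.9964 75.5639 53.1766 20.7000 0.0000 0.0000 0.0000
k=5: j=0 S=41.2443 intr=83.9957 cont=82.9641 V=83.9957[EX]; j=1 S=59.8317 intr=65.4083 cont=64.5241 V=65.4083[EX]; j=2 S=86.7958 intr=38.4442 cont=37.7740 V=38.4442[EX]; j=3 S=125.9117 intr=0.0000 cont=11.0258 V=11.0258[hold]; j=4 S=182.6559 intr=0.0000 cont=0.0000 V=0.0000[hold]; j=5 S=264.9728 intr=0.0000 cont=0.0000 V=0.0000[hold]  S*(5)=86.7958
k=4: j=0 S=49.6761 intr=75.5639 cont=74.5991 V=75.5639[EX]; j=1 S=72.0634 intr=53.1766 cont=52.3894 V=53.1766[EX]; j=2 S=104.5400 intr=20.7000 cont=25.5105 V=25.5105[hold]; j=3 S=151.6526 intr=0.0000 cont=5.8729 V=5.8729[hold]; j=4 S=219.9974 intr=0.0000 cont=0.0000 V=0.0000[hold]  S*(4)=72.0634
k=3: j=0 S=59.8317 intr=65.4083 cont=64.5241 V=65.4083[EX]; j=1 S=86.7958 intr=38.4442 cont=39.9700 V=39.9700[hold]; j=2 S=125.9117 intr=0.0000 cont=16.2691 V=16.2691[hold]; j=3 S=182.6559 intr=0.0000 cont=3.1282 V=3.1282[hold]  S*(3)=59.8317
k=2: j=0 S=72.0634 intr=53.1766 cont=53.0859 V=53.1766[EX]; j=1 S=104.5400 intr=20.7000 cont=28.7168 V=28.7168[hold]; j=2 S=151.6526 intr=0.0000 cont=10.0937 V=10.0937[hold]  S*(2)=72.0634
k=1: j=0 S=86.7958 intr=38.4442 cont=41.4336 V=41.4336[hold]; j=1 S=125.9117 intr=0.0000 cont=19.9037 V=19.9037[hold]  S*(1)=-
k=0: j=0 S=104.5400 intr=20.7000 cont=31.1556 V=31.1556[hold]  S*(0)=-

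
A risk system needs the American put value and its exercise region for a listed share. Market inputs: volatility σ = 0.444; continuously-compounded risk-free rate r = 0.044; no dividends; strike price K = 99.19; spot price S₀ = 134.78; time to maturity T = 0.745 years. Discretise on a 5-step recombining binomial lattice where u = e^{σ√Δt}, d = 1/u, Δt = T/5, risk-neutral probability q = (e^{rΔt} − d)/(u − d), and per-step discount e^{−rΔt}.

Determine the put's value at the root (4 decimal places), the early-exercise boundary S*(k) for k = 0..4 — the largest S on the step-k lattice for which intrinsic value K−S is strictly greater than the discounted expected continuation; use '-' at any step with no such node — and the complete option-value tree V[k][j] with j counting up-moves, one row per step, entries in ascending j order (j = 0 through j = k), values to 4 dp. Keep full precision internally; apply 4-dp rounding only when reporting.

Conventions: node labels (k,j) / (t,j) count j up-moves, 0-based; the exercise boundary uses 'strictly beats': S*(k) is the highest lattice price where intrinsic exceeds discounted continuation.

price = 4.8690
boundary = - - - - 67.9042
tree:
4.8690
8.1208 1.3617
13.2291 2.6174 0.0000
20.8526 5.0314 0.0000 0.0000
31.2858 9.6716 0.0000 0.0000 0.0000
41.9809 18.5911 0.0000 0.0000 0.0000 0.0000

Δt=0.14900, u=1.18695, d=0.84250, q=0.47635, disc=e^(-rΔt)=0.99347
k=5 terminal: V=max(K-S,0) → 41.9809 18.5911 0.0000 0.0000 0.0000 0.0000
k=4: j=0 S=67.9042 intr=31.2858 cont=30.6376 V=31.2858[EX]; j=1 S=95.6668 intr=3.5232 cont=9.6716 V=9.6716[hold]; j=2 S=134.7800 intr=0.0000 cont=0.0000 V=0.0000[hold]; j=3 S=189.8846 intr=0.0000 cont=0.0000 V=0.0000[hold]; j=4 S=267.5186 intr=0.0000 cont=0.0000 V=0.0000[hold]  S*(4)=67.9042
k=3: j=0 S=80.5989 intr=18.5911 cont=20.8526 V=20.8526[hold]; j=1 S=113.5516 intr=0.0000 cont=5.0314 V=5.0314[hold]; j=2 S=159.9770 intr=0.0000 cont=0.0000 V=0.0000[hold]; j=3 S=225.3833 intr=0.0000 cont=0.0000 V=0.0000[hold]  S*(3)=-
k=2: j=0 S=95.6668 intr=3.5232 cont=13.2291 V=13.2291[hold]; j=1 S=134.7800 intr=0.0000 cont=2.6174 V=2.6174[hold]; j=2 S=189.8846 intr=0.0000 cont=0.0000 V=0.0000[hold]  S*(2)=-
k=1: j=0 S=113.5516 intr=0.0000 cont=8.1208 V=8.1208[hold]; j=1 S=159.9770 intr=0.0000 cont=1.3617 V=1.3617[hold]  S*(1)=-
k=0: j=0 S=134.7800 intr=0.0000 cont=4.8690 V=4.8690[hold]  S*(0)=-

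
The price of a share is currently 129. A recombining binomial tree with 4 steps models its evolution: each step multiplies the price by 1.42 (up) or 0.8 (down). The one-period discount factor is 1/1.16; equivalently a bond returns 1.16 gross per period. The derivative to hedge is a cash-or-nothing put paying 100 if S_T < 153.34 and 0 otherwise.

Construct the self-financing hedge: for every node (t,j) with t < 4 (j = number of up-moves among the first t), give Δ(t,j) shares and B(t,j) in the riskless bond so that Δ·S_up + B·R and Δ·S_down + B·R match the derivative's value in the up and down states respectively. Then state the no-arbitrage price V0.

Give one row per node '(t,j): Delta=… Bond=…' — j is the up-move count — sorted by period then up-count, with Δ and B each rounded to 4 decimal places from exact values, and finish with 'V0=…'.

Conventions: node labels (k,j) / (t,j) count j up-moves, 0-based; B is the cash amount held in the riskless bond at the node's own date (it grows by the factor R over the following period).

Since d<R<u, set p* = (R−d)/(u−d) = 0.5806; price each node as the discounted p*-expectation of its children.
At maturity the claim pays: V(4,0)=100.0000, V(4,1)=100.0000, V(4,2)=0.0000, V(4,3)=0.0000, V(4,4)=0.0000
  t=3,j=0: stock 66.0480 → up 93.7882 (V=100.0000), down 52.8384 (V=100.0000). Price 86.2069; hedge Δ=0.0000, bond B=86.2069.
  t=3,j=1: stock 117.2352 → up 166.4740 (V=0.0000), down 93.7882 (V=100.0000). Price 36.1513; hedge Δ=-1.3758, bond B=197.4416.
  t=3,j=2: stock 208.0925 → up 295.4913 (V=0.0000), down 166.4740 (V=0.0000). Price 0.0000; hedge Δ=0.0000, bond B=0.0000.
  t=3,j=3: stock 369.3642 → up 524.4971 (V=0.0000), down 295.4913 (V=0.0000). Price 0.0000; hedge Δ=0.0000, bond B=0.0000.
  t=2,j=0: stock 82.5600 → up 117.2352 (V=36.1513), down 66.0480 (V=86.2069). Price 49.2606; hedge Δ=-0.9779, bond B=129.9955.
  t=2,j=1: stock 146.5440 → up 208.0925 (V=0.0000), down 117.2352 (V=36.1513). Price 13.0691; hedge Δ=-0.3979, bond B=71.3777.
  t=2,j=2: stock 260.1156 → up 369.3642 (V=0.0000), down 208.0925 (V=0.0000). Price 0.0000; hedge Δ=0.0000, bond B=0.0000.
  t=1,j=0: stock 103.2000 → up 146.5440 (V=13.0691), down 82.5600 (V=49.2606). Price 24.3502; hedge Δ=-0.5656, bond B=82.7236.
  t=1,j=1: stock 183.1800 → up 260.1156 (V=0.0000), down 146.5440 (V=13.0691). Price 4.7247; hedge Δ=-0.1151, bond B=25.8039.
  t=0,j=0: stock 129.0000 → up 183.1800 (V=4.7247), down 103.2000 (V=24.3502). Price 11.1679; hedge Δ=-0.2454, bond B=42.8219.
Check: Δ(0,0)·S0 + B(0,0) = 11.1679 = V0.

(0,0): Delta=-0.2454 Bond=42.8219
(1,0): Delta=-0.5656 Bond=82.7236
(1,1): Delta=-0.1151 Bond=25.8039
(2,0): Delta=-0.9779 Bond=129.9955
(2,1): Delta=-0.3979 Bond=71.3777
(2,2): Delta=0.0000 Bond=0.0000
(3,0): Delta=0.0000 Bond=86.2069
(3,1): Delta=-1.3758 Bond=197.4416
(3,2): Delta=0.0000 Bond=0.0000
(3,3): Delta=0.0000 Bond=0.0000
V0=11.1679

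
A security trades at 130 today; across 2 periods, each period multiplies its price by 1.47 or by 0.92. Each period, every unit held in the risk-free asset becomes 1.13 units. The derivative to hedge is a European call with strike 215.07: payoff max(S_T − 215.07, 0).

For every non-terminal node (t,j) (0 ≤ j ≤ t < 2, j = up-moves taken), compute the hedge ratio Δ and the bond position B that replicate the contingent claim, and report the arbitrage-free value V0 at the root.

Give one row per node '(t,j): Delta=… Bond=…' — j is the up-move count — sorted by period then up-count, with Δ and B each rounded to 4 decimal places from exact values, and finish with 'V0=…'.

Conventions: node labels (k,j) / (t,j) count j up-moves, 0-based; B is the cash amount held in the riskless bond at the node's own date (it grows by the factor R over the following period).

(0,0): Delta=0.3112 Bond=-32.9352
(1,0): Delta=0.0000 Bond=0.0000
(1,1): Delta=0.6265 Bond=-97.4726
V0=7.5178

Risk-neutral probability p* = (R−d)/(u−d) = (1.13−0.92)/(1.47−0.92) = 0.3818.
Expiry values: V(2,0)=0.0000, V(2,1)=0.0000, V(2,2)=65.8470
Node (1,0) S=119.6000: V=(p*·0.0000+(1−p*)·0.0000)/1.13=0.0000; Δ=(0.0000−0.0000)/(175.8120−110.0320)=0.0000; B=V−Δ·S=0.0000
Node (1,1) S=191.1000: V=(p*·65.8470+(1−p*)·0.0000)/1.13=22.2492; Δ=(65.8470−0.0000)/(280.9170−175.8120)=0.6265; B=V−Δ·S=-97.4726
Node (0,0) S=130.0000: V=(p*·22.2492+(1−p*)·0.0000)/1.13=7.5178; Δ=(22.2492−0.0000)/(191.1000−119.6000)=0.3112; B=V−Δ·S=-32.9352
As a check, the time-0 holding Δ(0,0)·S0 + B(0,0) comes to 7.5178 — exactly V0.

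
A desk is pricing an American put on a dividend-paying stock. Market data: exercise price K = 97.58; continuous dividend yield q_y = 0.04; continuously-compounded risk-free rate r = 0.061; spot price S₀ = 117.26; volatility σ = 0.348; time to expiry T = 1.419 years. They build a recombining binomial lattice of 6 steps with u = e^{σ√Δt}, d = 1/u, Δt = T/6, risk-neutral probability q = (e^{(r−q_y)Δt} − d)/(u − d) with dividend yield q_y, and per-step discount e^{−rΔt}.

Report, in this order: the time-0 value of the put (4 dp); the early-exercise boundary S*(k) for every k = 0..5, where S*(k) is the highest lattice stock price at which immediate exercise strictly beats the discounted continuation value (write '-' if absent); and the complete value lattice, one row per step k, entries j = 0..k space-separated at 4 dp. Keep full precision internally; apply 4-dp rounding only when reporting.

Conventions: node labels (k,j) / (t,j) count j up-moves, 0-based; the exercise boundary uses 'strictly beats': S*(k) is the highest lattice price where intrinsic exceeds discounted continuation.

params: Δt=0.23650 u=1.18440 d=0.84431 q=0.47243 e^(-rΔt)=0.98568
t_6 payoffs: 55.1026 37.9925 13.9903 0.0000 0.0000 0.0000 0.0000
t_5: node(5,0) S=50.3103 payoff=47.2697 vs cont=46.3458 → 47.2697 [stop]  node(5,1) S=70.5755 payoff=27.0045 vs cont=26.2713 → 27.0045 [stop]  node(5,2) S=99.0037 payoff=0.0000 vs cont=7.2751 → 7.2751 [wait]  node(5,3) S=138.8828 payoff=0.0000 vs cont=0.0000 → 0.0000 [wait]  node(5,4) S=194.8255 payoff=0.0000 vs cont=0.0000 → 0.0000 [wait]  node(5,5) S=273.3021 payoff=0.0000 vs cont=0.0000 → 0.0000 [wait]  ⇒ S*(5)=70.5755
t_4: node(4,0) S=59.5875 payoff=37.9925 vs cont=37.1559 → 37.9925 [stop]  node(4,1) S=83.5897 payoff=13.9903 vs cont=17.4304 → 17.4304 [wait]  node(4,2) S=117.2600 payoff=0.0000 vs cont=3.7832 → 3.7832 [wait]  node(4,3) S=164.4929 payoff=0.0000 vs cont=0.0000 → 0.0000 [wait]  node(4,4) S=230.7514 payoff=0.0000 vs cont=0.0000 → 0.0000 [wait]  ⇒ S*(4)=59.5875
t_3: node(3,0) S=70.5755 payoff=27.0045 vs cont=27.8733 → 27.8733 [wait]  node(3,1) S=99.0037 payoff=0.0000 vs cont=10.8257 → 10.8257 [wait]  node(3,2) S=138.8828 payoff=0.0000 vs cont=1.9673 → 1.9673 [wait]  node(3,3) S=194.8255 payoff=0.0000 vs cont=0.0000 → 0.0000 [wait]  ⇒ S*(3)=-
t_2: node(2,0) S=83.5897 payoff=13.9903 vs cont=19.5356 → 19.5356 [wait]  node(2,1) S=117.2600 payoff=0.0000 vs cont=6.5456 → 6.5456 [wait]  node(2,2) S=164.4929 payoff=0.0000 vs cont=1.0230 → 1.0230 [wait]  ⇒ S*(2)=-
t_1: node(1,0) S=99.0037 payoff=0.0000 vs cont=13.2068 → 13.2068 [wait]  node(1,1) S=138.8828 payoff=0.0000 vs cont=3.8802 → 3.8802 [wait]  ⇒ S*(1)=-
t_0: node(0,0) S=117.2600 payoff=0.0000 vs cont=8.6746 → 8.6746 [wait]  ⇒ S*(0)=-

price = 8.6746
boundary = - - - - 59.5875 70.5755
tree:
8.6746
13.2068 3.8802
19.5356 6.5456 1.0230
27.8733 10.8257 1.9673 0.0000
37.9925 17.4304 3.7832 0.0000 0.0000
47.2697 27.0045 7.2751 0.0000 0.0000 0.0000
55.1026 37.9925 13.9903 0.0000 0.0000 0.0000 0.0000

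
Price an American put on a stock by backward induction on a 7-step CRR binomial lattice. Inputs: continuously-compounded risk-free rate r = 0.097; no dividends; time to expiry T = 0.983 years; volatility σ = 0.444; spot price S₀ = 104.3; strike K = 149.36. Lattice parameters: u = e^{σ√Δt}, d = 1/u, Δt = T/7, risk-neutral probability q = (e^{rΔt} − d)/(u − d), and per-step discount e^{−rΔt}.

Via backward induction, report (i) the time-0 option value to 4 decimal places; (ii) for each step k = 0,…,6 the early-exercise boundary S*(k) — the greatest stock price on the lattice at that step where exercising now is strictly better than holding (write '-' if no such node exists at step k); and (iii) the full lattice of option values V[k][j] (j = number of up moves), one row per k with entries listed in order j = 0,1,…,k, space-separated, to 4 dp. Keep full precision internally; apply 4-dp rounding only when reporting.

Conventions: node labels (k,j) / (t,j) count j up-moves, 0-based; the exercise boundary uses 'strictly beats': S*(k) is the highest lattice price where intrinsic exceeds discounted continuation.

price = 46.0519
boundary = - 88.3130 74.7765 88.3130 104.3000 88.3130 104.3000
tree:
46.0519
61.0470 32.2926
74.5835 45.2953 20.1518
86.0451 61.0470 30.7573 10.0795
95.7499 74.5835 45.0600 17.2718 3.1503
103.9672 86.0451 61.0470 28.6152 6.3810 0.0000
110.9250 95.7499 74.5835 45.0600 12.9247 0.0000 0.0000
116.8162 103.9672 86.0451 61.0470 26.1790 0.0000 0.0000 0.0000

Δt=0.14043, u=1.18103, d=0.84672, q=0.49952, disc=e^(-rΔt)=0.98647
k=7 terminal: V=max(K-S,0) → 116.8162 103.9672 86.0451 61.0470 26.1790 0.0000 0.0000 0.0000
k=6: j=0 S=38.4350 intr=110.9250 cont=108.9042 V=110.9250[EX]; j=1 S=53.6101 intr=95.7499 cont=93.7292 V=95.7499[EX]; j=2 S=74.7765 intr=74.5835 cont=72.5627 V=74.5835[EX]; j=3 S=104.3000 intr=45.0600 cont=43.0393 V=45.0600[EX]; j=4 S=145.4800 intr=3.8800 cont=12.9247 V=12.9247[hold]; j=5 S=202.9188 intr=0.0000 cont=0.0000 V=0.0000[hold]; j=6 S=283.0358 intr=0.0000 cont=0.0000 V=0.0000[hold]  S*(6)=104.3000
k=5: j=0 S=45.3928 intr=103.9672 cont=101.9465 V=103.9672[EX]; j=1 S=63.3149 intr=86.0451 cont=84.0244 V=86.0451[EX]; j=2 S=88.3130 intr=61.0470 cont=59.0262 V=61.0470[EX]; j=3 S=123.1810 intr=26.1790 cont=28.6152 V=28.6152[hold]; j=4 S=171.8157 intr=0.0000 cont=6.3810 V=6.3810[hold]; j=5 S=239.6524 intr=0.0000 cont=0.0000 V=0.0000[hold]  S*(5)=88.3130
k=4: j=0 S=53.6101 intr=95.7499 cont=93.7292 V=95.7499[EX]; j=1 S=74.7765 intr=74.5835 cont=72.5627 V=74.5835[EX]; j=2 S=104.3000 intr=45.0600 cont=44.2398 V=45.0600[EX]; j=3 S=145.4800 intr=3.8800 cont=17.2718 V=17.2718[hold]; j=4 S=202.9188 intr=0.0000 cont=3.1503 V=3.1503[hold]  S*(4)=104.3000
k=3: j=0 S=63.3149 intr=86.0451 cont=84.0244 V=86.0451[EX]; j=1 S=88.3130 intr=61.0470 cont=59.0262 V=61.0470[EX]; j=2 S=123.1810 intr=26.1790 cont=30.7573 V=30.7573[hold]; j=3 S=171.8157 intr=0.0000 cont=10.0795 V=10.0795[hold]  S*(3)=88.3130
k=2: j=0 S=74.7765 intr=74.5835 cont=72.5627 V=74.5835[EX]; j=1 S=104.3000 intr=45.0600 cont=45.2953 V=45.2953[hold]; j=2 S=145.4800 intr=3.8800 cont=20.1518 V=20.1518[hold]  S*(2)=74.7765
k=1: j=0 S=88.3130 intr=61.0470 cont=59.1422 V=61.0470[EX]; j=1 S=123.1810 intr=26.1790 cont=32.2926 V=32.2926[hold]  S*(1)=88.3130
k=0: j=0 S=104.3000 intr=45.0600 cont=46.0519 V=46.0519[hold]  S*(0)=-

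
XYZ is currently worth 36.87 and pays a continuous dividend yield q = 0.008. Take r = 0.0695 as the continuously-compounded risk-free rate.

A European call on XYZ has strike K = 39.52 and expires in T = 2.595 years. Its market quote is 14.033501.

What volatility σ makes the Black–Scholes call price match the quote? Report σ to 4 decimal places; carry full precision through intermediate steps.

sigma = 0.5798

At σ = 0.5798 the Black–Scholes value reproduces the quote:
σ√T = 0.5798·√2.595 = 0.934000
d₁ = (ln(S/K) + (r−q+σ²/2)T) / (σ√T) = (ln(36.87/39.52) + (0.0695−0.008+0.5798²/2)·2.595) / 0.934000 = (-0.069409 + 0.595771) / 0.934000 = 0.563557
d₂ = d₁ − σ√T = 0.563557 − 0.934000 = -0.370443
e^{−rT} = 0.834976
e^{−qT} = 0.979454
N(d₁) = 0.713472,  N(d₂) = 0.355526
V = S·e^{−qT}·N(d₁) − K·e^{−rT}·N(d₂) = 25.765237 − 11.731736 = 14.033501 (the observed quote) — the price is monotone increasing in volatility, hence this σ is the only solution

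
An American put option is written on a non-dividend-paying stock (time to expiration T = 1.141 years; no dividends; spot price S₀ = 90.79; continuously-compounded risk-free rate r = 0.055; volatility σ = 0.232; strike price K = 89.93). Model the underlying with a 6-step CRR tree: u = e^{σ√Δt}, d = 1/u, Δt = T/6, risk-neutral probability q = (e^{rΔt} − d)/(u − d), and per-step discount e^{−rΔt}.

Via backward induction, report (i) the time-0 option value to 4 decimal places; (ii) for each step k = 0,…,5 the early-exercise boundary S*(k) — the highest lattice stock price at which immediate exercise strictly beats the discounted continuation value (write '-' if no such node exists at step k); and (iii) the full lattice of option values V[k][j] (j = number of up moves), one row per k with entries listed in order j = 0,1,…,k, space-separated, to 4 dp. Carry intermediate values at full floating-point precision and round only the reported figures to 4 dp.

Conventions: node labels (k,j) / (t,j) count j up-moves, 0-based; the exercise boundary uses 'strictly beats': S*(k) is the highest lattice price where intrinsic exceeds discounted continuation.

Δt=0.19017, u=1.10647, d=0.90378, q=0.52660, disc=e^(-rΔt)=0.98960
k=6 terminal: V=max(K-S,0) → 40.4522 29.3560 15.7713 0.0000 0.0000 0.0000 0.0000
k=5: j=0 S=54.7455 intr=35.1845 cont=34.2488 V=35.1845[EX]; j=1 S=67.0231 intr=22.9069 cont=21.9712 V=22.9069[EX]; j=2 S=82.0541 intr=7.8759 cont=7.3884 V=7.8759[EX]; j=3 S=100.4560 intr=0.0000 cont=0.0000 V=0.0000[hold]; j=4 S=122.9849 intr=0.0000 cont=0.0000 V=0.0000[hold]; j=5 S=150.5662 intr=0.0000 cont=0.0000 V=0.0000[hold]  S*(5)=82.0541
k=4: j=0 S=60.5740 intr=29.3560 cont=28.4203 V=29.3560[EX]; j=1 S=74.1587 intr=15.7713 cont=14.8356 V=15.7713[EX]; j=2 S=90.7900 intr=0.0000 cont=3.6897 V=3.6897[hold]; j=3 S=111.1511 intr=0.0000 cont=0.0000 V=0.0000[hold]; j=4 S=136.0786 intr=0.0000 cont=0.0000 V=0.0000[hold]  S*(4)=74.1587
k=3: j=0 S=67.0231 intr=22.9069 cont=21.9712 V=22.9069[EX]; j=1 S=82.0541 intr=7.8759 cont=9.3112 V=9.3112[hold]; j=2 S=100.4560 intr=0.0000 cont=1.7285 V=1.7285[hold]; j=3 S=122.9849 intr=0.0000 cont=0.0000 V=0.0000[hold]  S*(3)=67.0231
k=2: j=0 S=74.1587 intr=15.7713 cont=15.5835 V=15.7713[EX]; j=1 S=90.7900 intr=0.0000 cont=5.2628 V=5.2628[hold]; j=2 S=111.1511 intr=0.0000 cont=0.8098 V=0.8098[hold]  S*(2)=74.1587
k=1: j=0 S=82.0541 intr=7.8759 cont=10.1310 V=10.1310[hold]; j=1 S=100.4560 intr=0.0000 cont=2.8875 V=2.8875[hold]  S*(1)=-
k=0: j=0 S=90.7900 intr=0.0000 cont=6.2508 V=6.2508[hold]  S*(0)=-

price = 6.2508
boundary = - - 74.1587 67.0231 74.1587 82.0541
tree:
6.2508
10.1310 2.8875
15.7713 5.2628 0.8098
22.9069 9.3112 1.7285 0.0000
29.3560 15.7713 3.6897 0.0000 0.0000
35.1845 22.9069 7.8759 0.0000 0.0000 0.0000
40.4522 29.3560 15.7713 0.0000 0.0000 0.0000 0.0000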